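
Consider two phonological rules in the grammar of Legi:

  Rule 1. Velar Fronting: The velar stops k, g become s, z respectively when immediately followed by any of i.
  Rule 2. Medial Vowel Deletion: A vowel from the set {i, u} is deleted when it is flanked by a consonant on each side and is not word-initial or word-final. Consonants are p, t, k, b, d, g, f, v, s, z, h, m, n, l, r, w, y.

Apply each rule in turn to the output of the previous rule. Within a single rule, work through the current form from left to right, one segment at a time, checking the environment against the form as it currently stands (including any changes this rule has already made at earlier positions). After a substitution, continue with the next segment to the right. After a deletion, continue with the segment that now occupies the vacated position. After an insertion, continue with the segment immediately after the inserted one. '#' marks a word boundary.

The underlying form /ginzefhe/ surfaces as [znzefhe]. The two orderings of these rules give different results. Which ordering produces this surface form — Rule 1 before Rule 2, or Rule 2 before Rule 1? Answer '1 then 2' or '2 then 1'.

Order 1 then 2:
  1 Velar Fronting: [ginzefhe] → [zinzefhe]
  2 Medial Vowel Deletion: [zinzefhe] → [znzefhe]
  result: [znzefhe]
Order 2 then 1:
  2 Medial Vowel Deletion: [ginzefhe] → [gnzefhe]
  1 Velar Fronting: no change — [gnzefhe]
  result: [gnzefhe]

1 then 2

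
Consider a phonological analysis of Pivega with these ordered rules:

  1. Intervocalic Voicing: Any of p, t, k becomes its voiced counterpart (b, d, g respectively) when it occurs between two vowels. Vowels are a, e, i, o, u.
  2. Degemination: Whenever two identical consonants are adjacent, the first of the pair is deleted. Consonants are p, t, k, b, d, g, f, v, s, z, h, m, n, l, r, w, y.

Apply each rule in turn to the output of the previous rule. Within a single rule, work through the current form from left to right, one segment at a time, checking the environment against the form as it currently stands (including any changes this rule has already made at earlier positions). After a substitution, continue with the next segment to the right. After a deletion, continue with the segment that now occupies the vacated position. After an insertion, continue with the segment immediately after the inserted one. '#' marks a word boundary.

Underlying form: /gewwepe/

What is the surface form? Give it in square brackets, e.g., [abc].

[gewebe]

1 Intervocalic Voicing: [gewwepe] → [gewwebe]
2 Degemination: [gewwebe] → [gewebe]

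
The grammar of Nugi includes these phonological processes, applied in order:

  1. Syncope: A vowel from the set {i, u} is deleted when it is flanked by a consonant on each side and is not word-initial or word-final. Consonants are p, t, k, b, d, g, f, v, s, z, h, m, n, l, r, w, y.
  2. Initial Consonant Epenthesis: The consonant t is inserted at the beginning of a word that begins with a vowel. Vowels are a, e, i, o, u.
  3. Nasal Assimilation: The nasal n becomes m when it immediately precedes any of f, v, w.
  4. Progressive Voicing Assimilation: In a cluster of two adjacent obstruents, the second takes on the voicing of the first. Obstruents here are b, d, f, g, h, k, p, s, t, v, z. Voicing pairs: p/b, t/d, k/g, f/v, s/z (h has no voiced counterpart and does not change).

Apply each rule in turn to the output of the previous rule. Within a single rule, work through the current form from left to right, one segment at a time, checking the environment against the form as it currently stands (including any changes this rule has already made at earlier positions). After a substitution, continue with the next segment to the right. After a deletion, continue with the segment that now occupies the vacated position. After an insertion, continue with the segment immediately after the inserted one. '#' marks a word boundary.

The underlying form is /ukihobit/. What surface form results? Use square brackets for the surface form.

1 Syncope: [ukihobit] → [ukhobt]
2 Initial Consonant Epenthesis: [ukhobt] → [tukhobt]
3 Nasal Assimilation: no change — [tukhobt]
4 Progressive Voicing Assimilation: [tukhobt] → [tukhobd]

[tukhobd]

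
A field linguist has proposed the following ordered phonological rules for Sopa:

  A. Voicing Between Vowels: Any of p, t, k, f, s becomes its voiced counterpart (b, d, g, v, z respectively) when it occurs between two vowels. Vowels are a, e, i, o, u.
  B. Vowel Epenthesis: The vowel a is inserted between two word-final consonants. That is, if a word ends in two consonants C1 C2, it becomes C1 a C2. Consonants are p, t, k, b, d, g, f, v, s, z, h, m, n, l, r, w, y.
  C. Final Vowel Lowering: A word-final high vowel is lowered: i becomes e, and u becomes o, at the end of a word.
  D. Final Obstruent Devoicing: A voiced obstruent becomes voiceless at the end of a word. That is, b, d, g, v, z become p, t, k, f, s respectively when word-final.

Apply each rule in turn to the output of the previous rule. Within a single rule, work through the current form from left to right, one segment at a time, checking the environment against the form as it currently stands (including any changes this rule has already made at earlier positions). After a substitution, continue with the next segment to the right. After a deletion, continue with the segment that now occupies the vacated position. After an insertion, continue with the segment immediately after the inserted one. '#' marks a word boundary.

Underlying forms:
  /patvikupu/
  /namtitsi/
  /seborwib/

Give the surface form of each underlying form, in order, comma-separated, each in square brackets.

/patvikupu/:
  A Voicing Between Vowels: [patvikupu] → [patvigubu]
  B Vowel Epenthesis: no change — [patvigubu]
  C Final Vowel Lowering: [patvigubu] → [patvigubo]
  D Final Obstruent Devoicing: no change — [patvigubo]
/namtitsi/:
  A Voicing Between Vowels: no change — [namtitsi]
  B Vowel Epenthesis: no change — [namtitsi]
  C Final Vowel Lowering: [namtitsi] → [namtitse]
  D Final Obstruent Devoicing: no change — [namtitse]
/seborwib/:
  A Voicing Between Vowels: no change — [seborwib]
  B Vowel Epenthesis: no change — [seborwib]
  C Final Vowel Lowering: no change — [seborwib]
  D Final Obstruent Devoicing: [seborwib] → [seborwip]

[patvigubo], [namtitse], [seborwip]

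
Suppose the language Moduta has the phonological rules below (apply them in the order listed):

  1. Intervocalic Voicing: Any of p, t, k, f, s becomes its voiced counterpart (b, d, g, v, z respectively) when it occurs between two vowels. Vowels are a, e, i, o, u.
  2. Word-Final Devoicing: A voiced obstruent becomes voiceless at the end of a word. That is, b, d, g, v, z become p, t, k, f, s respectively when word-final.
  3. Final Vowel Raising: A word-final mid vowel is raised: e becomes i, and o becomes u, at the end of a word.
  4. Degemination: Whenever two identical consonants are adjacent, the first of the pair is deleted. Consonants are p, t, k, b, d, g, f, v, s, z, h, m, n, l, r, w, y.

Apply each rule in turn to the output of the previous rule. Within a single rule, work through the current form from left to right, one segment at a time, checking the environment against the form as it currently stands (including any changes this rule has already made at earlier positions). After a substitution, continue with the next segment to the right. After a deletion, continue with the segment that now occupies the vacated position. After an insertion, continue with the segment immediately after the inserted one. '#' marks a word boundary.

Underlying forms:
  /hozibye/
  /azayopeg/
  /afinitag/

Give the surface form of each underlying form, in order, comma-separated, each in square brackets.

[hozibyi], [azayobek], [avinidak]

/hozibye/:
  1 Intervocalic Voicing: no change — [hozibye]
  2 Word-Final Devoicing: no change — [hozibye]
  3 Final Vowel Raising: [hozibye] → [hozibyi]
  4 Degemination: no change — [hozibyi]
/azayopeg/:
  1 Intervocalic Voicing: [azayopeg] → [azayobeg]
  2 Word-Final Devoicing: [azayobeg] → [azayobek]
  3 Final Vowel Raising: no change — [azayobek]
  4 Degemination: no change — [azayobek]
/afinitag/:
  1 Intervocalic Voicing: [afinitag] → [avinidag]
  2 Word-Final Devoicing: [avinidag] → [avinidak]
  3 Final Vowel Raising: no change — [avinidak]
  4 Degemination: no change — [avinidak]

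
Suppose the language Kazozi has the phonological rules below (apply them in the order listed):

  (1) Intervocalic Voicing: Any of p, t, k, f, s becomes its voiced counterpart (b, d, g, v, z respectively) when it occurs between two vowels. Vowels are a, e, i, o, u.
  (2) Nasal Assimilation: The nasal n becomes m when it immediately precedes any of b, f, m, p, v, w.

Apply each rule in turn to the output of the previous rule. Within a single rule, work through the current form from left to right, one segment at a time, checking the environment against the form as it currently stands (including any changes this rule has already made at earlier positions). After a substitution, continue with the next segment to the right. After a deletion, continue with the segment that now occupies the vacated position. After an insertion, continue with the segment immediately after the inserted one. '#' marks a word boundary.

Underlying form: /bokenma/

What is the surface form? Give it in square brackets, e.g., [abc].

[bogemma]

(1) Intervocalic Voicing: [bokenma] → [bogenma]
(2) Nasal Assimilation: [bogenma] → [bogemma]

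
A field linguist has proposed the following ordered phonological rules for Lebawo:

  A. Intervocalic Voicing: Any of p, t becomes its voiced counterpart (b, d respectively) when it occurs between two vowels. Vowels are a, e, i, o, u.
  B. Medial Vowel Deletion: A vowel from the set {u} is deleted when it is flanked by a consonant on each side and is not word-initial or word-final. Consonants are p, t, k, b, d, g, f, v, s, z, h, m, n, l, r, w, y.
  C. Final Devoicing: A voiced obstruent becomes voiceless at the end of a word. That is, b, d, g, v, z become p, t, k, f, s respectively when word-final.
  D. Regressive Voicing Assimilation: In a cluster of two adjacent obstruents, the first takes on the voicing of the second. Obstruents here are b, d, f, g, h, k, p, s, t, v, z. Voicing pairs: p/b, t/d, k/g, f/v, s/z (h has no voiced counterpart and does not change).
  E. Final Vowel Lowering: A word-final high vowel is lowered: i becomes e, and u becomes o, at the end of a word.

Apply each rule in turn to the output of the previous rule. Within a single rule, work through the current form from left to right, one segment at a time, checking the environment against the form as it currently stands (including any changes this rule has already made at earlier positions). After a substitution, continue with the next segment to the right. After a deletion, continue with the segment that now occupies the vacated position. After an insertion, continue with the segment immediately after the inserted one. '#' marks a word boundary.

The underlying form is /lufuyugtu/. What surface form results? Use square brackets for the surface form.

A Intervocalic Voicing: no change — [lufuyugtu]
B Medial Vowel Deletion: [lufuyugtu] → [lfygtu]
C Final Devoicing: no change — [lfygtu]
D Regressive Voicing Assimilation: [lfygtu] → [lfyktu]
E Final Vowel Lowering: [lfyktu] → [lfykto]

[lfykto]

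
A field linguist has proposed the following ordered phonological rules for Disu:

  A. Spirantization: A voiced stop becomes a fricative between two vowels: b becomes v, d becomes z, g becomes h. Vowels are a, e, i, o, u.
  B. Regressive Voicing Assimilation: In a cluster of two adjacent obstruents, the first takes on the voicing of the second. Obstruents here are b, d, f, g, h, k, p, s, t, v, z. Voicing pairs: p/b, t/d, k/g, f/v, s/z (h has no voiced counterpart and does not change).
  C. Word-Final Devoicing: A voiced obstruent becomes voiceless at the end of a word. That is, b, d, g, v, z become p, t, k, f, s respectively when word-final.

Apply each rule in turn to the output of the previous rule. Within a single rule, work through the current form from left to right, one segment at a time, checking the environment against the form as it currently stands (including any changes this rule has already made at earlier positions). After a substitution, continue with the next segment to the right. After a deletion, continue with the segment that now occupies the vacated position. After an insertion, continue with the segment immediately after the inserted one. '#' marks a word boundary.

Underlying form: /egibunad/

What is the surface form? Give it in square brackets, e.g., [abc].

[ehivunat]

A Spirantization: [egibunad] → [ehivunad]
B Regressive Voicing Assimilation: no change — [ehivunad]
C Word-Final Devoicing: [ehivunad] → [ehivunat]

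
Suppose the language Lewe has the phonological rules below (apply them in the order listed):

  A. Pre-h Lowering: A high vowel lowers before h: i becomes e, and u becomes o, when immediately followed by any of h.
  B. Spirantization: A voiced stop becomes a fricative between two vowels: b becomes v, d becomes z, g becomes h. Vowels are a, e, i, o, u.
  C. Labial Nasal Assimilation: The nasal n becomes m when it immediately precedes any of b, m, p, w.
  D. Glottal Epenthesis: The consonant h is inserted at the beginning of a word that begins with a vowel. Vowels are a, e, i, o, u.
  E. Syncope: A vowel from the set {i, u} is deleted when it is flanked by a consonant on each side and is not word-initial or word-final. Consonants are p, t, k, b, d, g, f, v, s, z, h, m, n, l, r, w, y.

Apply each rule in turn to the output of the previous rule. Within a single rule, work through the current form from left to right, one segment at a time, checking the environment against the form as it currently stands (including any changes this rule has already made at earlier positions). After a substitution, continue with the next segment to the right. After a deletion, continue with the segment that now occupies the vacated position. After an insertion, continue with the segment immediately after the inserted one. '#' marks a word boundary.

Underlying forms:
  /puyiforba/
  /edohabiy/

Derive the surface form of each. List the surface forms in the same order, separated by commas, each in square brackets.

/puyiforba/:
  A Pre-h Lowering: no change — [puyiforba]
  B Spirantization: no change — [puyiforba]
  C Labial Nasal Assimilation: no change — [puyiforba]
  D Glottal Epenthesis: no change — [puyiforba]
  E Syncope: [puyiforba] → [pyforba]
/edohabiy/:
  A Pre-h Lowering: no change — [edohabiy]
  B Spirantization: [edohabiy] → [ezohaviy]
  C Labial Nasal Assimilation: no change — [ezohaviy]
  D Glottal Epenthesis: [ezohaviy] → [hezohaviy]
  E Syncope: [hezohaviy] → [hezohavy]

[pyforba], [hezohavy]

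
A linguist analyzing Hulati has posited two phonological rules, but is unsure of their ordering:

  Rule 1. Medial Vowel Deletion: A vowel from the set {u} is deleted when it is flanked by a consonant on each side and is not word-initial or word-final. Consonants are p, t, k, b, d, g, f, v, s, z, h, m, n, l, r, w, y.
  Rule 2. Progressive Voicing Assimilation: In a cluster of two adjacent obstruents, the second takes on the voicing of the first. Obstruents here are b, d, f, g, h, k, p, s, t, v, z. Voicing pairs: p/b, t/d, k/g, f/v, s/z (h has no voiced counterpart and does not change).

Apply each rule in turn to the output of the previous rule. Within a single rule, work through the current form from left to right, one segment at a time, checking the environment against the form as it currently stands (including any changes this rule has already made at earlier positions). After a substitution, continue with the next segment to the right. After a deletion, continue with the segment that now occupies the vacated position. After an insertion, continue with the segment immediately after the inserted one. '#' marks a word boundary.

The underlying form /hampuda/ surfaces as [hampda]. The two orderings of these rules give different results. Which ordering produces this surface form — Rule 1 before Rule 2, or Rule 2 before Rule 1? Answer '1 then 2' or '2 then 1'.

2 then 1

Order 1 then 2:
  1 Medial Vowel Deletion: [hampuda] → [hampda]
  2 Progressive Voicing Assimilation: [hampda] → [hampta]
  result: [hampta]
Order 2 then 1:
  2 Progressive Voicing Assimilation: no change — [hampuda]
  1 Medial Vowel Deletion: [hampuda] → [hampda]
  result: [hampda]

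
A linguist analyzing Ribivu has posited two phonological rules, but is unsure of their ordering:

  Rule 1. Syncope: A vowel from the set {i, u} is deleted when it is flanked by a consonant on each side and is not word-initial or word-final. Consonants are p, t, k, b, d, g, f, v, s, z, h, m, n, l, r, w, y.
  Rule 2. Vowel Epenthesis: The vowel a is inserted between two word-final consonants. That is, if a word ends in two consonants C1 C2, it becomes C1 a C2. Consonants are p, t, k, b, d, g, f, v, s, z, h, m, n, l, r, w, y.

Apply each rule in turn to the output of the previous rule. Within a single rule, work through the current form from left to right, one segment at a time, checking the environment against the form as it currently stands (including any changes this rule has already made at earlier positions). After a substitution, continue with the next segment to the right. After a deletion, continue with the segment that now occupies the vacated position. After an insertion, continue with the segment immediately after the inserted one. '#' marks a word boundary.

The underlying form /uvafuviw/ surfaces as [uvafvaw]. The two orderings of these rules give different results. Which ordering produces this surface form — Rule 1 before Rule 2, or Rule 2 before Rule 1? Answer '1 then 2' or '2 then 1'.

Order 1 then 2:
  1 Syncope: [uvafuviw] → [uvafvw]
  2 Vowel Epenthesis: [uvafvw] → [uvafvaw]
  result: [uvafvaw]
Order 2 then 1:
  2 Vowel Epenthesis: no change — [uvafuviw]
  1 Syncope: [uvafuviw] → [uvafvw]
  result: [uvafvw]

1 then 2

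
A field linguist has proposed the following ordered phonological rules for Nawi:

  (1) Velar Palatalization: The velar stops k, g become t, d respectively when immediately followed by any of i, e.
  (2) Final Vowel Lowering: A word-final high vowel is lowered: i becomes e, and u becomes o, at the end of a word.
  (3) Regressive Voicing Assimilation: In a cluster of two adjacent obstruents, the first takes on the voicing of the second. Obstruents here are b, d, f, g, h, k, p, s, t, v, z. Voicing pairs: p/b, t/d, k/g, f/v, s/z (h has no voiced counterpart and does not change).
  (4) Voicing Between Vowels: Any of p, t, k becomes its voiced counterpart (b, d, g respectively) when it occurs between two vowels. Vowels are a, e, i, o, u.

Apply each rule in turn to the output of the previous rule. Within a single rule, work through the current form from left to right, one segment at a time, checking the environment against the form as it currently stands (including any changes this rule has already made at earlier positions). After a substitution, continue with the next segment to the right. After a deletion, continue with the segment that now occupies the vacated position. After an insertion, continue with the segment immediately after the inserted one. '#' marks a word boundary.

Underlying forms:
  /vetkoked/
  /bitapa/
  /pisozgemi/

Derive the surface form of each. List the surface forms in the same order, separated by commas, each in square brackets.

/vetkoked/:
  (1) Velar Palatalization: [vetkoked] → [vetkoted]
  (2) Final Vowel Lowering: no change — [vetkoted]
  (3) Regressive Voicing Assimilation: no change — [vetkoted]
  (4) Voicing Between Vowels: [vetkoted] → [vetkoded]
/bitapa/:
  (1) Velar Palatalization: no change — [bitapa]
  (2) Final Vowel Lowering: no change — [bitapa]
  (3) Regressive Voicing Assimilation: no change — [bitapa]
  (4) Voicing Between Vowels: [bitapa] → [bidaba]
/pisozgemi/:
  (1) Velar Palatalization: [pisozgemi] → [pisozdemi]
  (2) Final Vowel Lowering: [pisozdemi] → [pisozdeme]
  (3) Regressive Voicing Assimilation: no change — [pisozdeme]
  (4) Voicing Between Vowels: no change — [pisozdeme]

[vetkoded], [bidaba], [pisozdeme]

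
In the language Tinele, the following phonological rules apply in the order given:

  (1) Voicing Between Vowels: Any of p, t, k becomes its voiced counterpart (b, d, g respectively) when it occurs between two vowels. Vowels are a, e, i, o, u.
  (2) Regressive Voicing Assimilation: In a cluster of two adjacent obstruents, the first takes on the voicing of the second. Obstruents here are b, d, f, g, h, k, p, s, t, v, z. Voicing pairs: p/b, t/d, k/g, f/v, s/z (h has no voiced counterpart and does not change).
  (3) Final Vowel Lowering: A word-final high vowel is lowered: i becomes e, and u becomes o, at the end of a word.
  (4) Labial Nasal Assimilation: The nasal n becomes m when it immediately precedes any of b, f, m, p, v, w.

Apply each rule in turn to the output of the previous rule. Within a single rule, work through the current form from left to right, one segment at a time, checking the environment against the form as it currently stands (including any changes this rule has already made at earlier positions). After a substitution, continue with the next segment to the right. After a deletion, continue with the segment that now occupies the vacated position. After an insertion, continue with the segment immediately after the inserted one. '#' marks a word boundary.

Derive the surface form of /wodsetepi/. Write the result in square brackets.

[wotsedebe]

(1) Voicing Between Vowels: [wodsetepi] → [wodsedebi]
(2) Regressive Voicing Assimilation: [wodsedebi] → [wotsedebi]
(3) Final Vowel Lowering: [wotsedebi] → [wotsedebe]
(4) Labial Nasal Assimilation: no change — [wotsedebe]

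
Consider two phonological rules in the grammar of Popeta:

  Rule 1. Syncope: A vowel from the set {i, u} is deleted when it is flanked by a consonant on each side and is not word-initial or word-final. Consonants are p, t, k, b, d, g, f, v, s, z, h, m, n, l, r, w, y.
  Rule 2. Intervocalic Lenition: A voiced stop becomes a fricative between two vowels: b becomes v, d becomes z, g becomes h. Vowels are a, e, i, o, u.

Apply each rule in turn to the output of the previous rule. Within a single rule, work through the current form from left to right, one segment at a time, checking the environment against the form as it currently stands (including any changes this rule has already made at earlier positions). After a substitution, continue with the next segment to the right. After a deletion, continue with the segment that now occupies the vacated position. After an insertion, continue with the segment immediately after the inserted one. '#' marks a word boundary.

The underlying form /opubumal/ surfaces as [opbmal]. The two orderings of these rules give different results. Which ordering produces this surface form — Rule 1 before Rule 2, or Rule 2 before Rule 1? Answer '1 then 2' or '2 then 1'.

1 then 2

Order 1 then 2:
  1 Syncope: [opubumal] → [opbmal]
  2 Intervocalic Lenition: no change — [opbmal]
  result: [opbmal]
Order 2 then 1:
  2 Intervocalic Lenition: [opubumal] → [opuvumal]
  1 Syncope: [opuvumal] → [opvmal]
  result: [opvmal]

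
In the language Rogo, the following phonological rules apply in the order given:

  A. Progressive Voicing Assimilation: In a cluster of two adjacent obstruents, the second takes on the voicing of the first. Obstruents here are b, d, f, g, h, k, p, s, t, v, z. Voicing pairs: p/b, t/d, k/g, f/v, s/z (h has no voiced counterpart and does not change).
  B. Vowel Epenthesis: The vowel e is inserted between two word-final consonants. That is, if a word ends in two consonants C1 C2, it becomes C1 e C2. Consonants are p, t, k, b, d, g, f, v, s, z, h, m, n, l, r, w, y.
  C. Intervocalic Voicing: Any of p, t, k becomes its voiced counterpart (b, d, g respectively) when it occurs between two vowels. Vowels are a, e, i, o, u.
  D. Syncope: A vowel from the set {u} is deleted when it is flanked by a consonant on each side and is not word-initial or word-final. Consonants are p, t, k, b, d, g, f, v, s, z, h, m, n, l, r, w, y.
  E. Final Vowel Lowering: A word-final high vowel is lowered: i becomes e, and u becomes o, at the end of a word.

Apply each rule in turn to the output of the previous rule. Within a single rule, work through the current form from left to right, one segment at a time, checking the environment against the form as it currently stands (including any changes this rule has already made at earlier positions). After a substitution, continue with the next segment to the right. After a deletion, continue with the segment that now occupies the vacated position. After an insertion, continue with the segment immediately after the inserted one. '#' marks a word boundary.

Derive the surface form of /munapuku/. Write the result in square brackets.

A Progressive Voicing Assimilation: no change — [munapuku]
B Vowel Epenthesis: no change — [munapuku]
C Intervocalic Voicing: [munapuku] → [munabugu]
D Syncope: [munabugu] → [mnabgu]
E Final Vowel Lowering: [mnabgu] → [mnabgo]

[mnabgo]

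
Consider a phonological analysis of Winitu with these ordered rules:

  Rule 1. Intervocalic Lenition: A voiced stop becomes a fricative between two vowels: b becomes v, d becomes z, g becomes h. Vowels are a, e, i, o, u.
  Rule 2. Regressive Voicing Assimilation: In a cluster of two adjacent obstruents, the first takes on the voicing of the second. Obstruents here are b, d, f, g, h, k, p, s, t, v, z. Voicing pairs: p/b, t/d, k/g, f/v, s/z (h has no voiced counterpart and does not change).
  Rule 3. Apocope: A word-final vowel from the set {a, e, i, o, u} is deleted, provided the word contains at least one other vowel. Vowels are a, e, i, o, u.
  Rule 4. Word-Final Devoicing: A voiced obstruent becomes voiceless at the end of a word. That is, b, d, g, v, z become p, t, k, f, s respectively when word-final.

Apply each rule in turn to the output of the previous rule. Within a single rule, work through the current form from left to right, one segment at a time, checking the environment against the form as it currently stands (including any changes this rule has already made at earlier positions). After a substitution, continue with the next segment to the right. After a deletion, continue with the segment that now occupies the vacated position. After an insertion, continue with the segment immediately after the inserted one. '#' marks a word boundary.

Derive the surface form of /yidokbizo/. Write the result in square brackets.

[yizogbis]

Rule 1 Intervocalic Lenition: [yidokbizo] → [yizokbizo]
Rule 2 Regressive Voicing Assimilation: [yizokbizo] → [yizogbizo]
Rule 3 Apocope: [yizogbizo] → [yizogbiz]
Rule 4 Word-Final Devoicing: [yizogbiz] → [yizogbis]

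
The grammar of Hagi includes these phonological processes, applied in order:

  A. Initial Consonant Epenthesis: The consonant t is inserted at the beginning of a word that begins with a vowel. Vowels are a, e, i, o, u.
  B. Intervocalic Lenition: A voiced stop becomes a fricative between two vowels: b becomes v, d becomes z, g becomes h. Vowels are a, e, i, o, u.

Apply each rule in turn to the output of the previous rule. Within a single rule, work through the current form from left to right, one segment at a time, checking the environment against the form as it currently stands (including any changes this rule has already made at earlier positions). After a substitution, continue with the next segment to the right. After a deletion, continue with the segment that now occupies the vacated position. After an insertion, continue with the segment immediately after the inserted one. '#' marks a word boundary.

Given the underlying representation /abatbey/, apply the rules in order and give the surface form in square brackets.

[tavatbey]

A Initial Consonant Epenthesis: [abatbey] → [tabatbey]
B Intervocalic Lenition: [tabatbey] → [tavatbey]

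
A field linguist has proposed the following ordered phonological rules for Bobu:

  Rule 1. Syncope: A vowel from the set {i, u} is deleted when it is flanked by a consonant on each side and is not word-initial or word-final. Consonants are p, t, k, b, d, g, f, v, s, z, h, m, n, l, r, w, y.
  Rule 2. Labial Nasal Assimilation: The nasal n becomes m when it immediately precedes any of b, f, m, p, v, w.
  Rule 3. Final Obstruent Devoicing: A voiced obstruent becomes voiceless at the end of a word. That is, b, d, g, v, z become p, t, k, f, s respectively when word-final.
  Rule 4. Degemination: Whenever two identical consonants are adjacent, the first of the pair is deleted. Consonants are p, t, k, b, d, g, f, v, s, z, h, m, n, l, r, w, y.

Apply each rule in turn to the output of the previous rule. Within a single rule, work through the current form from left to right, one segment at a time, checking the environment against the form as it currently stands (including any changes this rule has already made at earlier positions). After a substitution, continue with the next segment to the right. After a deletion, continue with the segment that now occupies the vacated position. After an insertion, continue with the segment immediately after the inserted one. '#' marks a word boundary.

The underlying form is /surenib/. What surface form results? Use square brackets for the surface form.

Rule 1 Syncope: [surenib] → [srenb]
Rule 2 Labial Nasal Assimilation: [srenb] → [sremb]
Rule 3 Final Obstruent Devoicing: [sremb] → [sremp]
Rule 4 Degemination: no change — [sremp]

[sremp]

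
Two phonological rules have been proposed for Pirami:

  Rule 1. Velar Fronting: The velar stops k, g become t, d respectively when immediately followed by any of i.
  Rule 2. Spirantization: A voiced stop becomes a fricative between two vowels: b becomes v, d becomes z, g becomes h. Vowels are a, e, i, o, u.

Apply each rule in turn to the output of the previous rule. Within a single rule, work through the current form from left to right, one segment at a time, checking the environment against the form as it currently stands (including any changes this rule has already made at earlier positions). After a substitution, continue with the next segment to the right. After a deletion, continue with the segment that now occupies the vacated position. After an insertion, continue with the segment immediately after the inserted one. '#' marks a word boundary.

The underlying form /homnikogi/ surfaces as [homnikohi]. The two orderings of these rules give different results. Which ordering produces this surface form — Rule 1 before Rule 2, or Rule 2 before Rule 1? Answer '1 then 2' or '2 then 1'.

2 then 1

Order 1 then 2:
  1 Velar Fronting: [homnikogi] → [homnikodi]
  2 Spirantization: [homnikodi] → [homnikozi]
  result: [homnikozi]
Order 2 then 1:
  2 Spirantization: [homnikogi] → [homnikohi]
  1 Velar Fronting: no change — [homnikohi]
  result: [homnikohi]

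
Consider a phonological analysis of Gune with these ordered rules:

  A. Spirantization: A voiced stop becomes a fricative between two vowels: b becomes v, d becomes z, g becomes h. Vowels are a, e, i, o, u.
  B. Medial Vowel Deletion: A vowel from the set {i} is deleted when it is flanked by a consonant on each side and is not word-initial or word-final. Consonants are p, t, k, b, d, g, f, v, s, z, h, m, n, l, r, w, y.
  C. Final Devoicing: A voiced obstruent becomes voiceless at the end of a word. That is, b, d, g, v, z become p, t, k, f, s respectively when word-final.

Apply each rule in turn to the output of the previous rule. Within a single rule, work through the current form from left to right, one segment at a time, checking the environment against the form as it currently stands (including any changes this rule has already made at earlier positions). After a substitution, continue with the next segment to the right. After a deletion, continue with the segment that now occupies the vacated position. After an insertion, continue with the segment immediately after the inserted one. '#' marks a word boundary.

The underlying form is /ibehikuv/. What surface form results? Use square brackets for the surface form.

[ivehkuf]

A Spirantization: [ibehikuv] → [ivehikuv]
B Medial Vowel Deletion: [ivehikuv] → [ivehkuv]
C Final Devoicing: [ivehkuv] → [ivehkuf]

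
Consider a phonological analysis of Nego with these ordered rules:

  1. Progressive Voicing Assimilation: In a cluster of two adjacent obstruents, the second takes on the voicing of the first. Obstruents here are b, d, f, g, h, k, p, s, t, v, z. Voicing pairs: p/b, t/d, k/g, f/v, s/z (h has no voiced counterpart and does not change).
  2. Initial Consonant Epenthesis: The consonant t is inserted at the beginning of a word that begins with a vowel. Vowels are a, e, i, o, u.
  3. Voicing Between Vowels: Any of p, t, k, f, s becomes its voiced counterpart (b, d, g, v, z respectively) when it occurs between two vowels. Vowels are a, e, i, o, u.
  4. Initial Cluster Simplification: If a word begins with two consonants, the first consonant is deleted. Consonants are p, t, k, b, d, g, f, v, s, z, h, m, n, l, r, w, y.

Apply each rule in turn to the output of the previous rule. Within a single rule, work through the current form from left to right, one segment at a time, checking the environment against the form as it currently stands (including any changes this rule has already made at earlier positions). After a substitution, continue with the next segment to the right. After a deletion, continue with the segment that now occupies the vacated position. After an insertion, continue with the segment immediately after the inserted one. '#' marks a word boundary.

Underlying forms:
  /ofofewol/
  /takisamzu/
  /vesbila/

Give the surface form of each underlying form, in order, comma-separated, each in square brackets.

/ofofewol/:
  1 Progressive Voicing Assimilation: no change — [ofofewol]
  2 Initial Consonant Epenthesis: [ofofewol] → [tofofewol]
  3 Voicing Between Vowels: [tofofewol] → [tovovewol]
  4 Initial Cluster Simplification: no change — [tovovewol]
/takisamzu/:
  1 Progressive Voicing Assimilation: no change — [takisamzu]
  2 Initial Consonant Epenthesis: no change — [takisamzu]
  3 Voicing Between Vowels: [takisamzu] → [tagizamzu]
  4 Initial Cluster Simplification: no change — [tagizamzu]
/vesbila/:
  1 Progressive Voicing Assimilation: [vesbila] → [vespila]
  2 Initial Consonant Epenthesis: no change — [vespila]
  3 Voicing Between Vowels: no change — [vespila]
  4 Initial Cluster Simplification: no change — [vespila]

[tovovewol], [tagizamzu], [vespila]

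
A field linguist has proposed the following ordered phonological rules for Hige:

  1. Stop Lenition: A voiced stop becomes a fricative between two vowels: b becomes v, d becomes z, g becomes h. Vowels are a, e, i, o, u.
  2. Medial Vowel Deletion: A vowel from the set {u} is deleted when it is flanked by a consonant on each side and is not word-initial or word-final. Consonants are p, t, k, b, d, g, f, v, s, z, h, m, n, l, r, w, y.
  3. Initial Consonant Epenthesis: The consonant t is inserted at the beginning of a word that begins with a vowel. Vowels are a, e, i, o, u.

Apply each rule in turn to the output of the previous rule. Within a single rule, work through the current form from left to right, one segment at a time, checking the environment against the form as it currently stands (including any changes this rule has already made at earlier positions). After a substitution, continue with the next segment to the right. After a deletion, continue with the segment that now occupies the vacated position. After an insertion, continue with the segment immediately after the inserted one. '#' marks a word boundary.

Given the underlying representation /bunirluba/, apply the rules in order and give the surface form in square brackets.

1 Stop Lenition: [bunirluba] → [bunirluva]
2 Medial Vowel Deletion: [bunirluva] → [bnirlva]
3 Initial Consonant Epenthesis: no change — [bnirlva]

[bnirlva]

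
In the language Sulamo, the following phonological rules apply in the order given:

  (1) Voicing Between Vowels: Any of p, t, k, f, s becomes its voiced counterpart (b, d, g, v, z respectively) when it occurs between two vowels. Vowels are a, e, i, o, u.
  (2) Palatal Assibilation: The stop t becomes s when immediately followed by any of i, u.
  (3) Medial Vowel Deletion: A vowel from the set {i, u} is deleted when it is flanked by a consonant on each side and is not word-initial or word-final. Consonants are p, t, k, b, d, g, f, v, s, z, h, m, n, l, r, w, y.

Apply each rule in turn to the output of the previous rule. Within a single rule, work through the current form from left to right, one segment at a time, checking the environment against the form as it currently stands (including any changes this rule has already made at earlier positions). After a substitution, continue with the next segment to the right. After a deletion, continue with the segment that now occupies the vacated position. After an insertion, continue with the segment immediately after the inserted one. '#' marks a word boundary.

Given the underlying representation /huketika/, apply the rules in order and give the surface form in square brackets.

(1) Voicing Between Vowels: [huketika] → [hugediga]
(2) Palatal Assibilation: no change — [hugediga]
(3) Medial Vowel Deletion: [hugediga] → [hgedga]

[hgedga]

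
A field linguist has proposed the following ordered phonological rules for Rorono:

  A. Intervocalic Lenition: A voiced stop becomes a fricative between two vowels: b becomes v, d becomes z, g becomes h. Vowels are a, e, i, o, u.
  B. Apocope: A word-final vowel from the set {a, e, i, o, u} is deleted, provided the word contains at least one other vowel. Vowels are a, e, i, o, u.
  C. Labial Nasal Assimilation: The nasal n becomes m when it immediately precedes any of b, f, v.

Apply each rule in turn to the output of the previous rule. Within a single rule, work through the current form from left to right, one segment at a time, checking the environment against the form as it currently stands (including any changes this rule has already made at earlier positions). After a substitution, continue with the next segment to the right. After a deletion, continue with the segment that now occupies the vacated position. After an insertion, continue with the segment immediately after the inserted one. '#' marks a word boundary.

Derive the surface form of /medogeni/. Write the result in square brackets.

[mezohen]

A Intervocalic Lenition: [medogeni] → [mezoheni]
B Apocope: [mezoheni] → [mezohen]
C Labial Nasal Assimilation: no change — [mezohen]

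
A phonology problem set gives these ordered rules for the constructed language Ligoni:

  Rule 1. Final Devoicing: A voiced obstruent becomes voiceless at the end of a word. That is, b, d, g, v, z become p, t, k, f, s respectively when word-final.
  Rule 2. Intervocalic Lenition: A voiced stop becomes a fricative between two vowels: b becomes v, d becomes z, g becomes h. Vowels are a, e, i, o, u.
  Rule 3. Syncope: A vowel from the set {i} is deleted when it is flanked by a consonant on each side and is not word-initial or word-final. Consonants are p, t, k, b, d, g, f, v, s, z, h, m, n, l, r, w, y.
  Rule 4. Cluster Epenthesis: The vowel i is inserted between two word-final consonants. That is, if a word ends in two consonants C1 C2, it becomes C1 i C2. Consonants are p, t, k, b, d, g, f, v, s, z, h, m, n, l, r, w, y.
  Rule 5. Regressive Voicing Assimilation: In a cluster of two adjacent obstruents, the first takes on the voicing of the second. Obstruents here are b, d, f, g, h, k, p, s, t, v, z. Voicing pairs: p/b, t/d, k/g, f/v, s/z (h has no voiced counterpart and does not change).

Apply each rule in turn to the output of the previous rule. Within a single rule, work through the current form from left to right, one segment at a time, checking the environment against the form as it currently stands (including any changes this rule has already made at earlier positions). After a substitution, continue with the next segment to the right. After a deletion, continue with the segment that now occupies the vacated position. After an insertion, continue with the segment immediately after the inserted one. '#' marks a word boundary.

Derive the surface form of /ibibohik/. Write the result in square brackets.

[ivvohik]

Rule 1 Final Devoicing: no change — [ibibohik]
Rule 2 Intervocalic Lenition: [ibibohik] → [ivivohik]
Rule 3 Syncope: [ivivohik] → [ivvohk]
Rule 4 Cluster Epenthesis: [ivvohk] → [ivvohik]
Rule 5 Regressive Voicing Assimilation: no change — [ivvohik]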